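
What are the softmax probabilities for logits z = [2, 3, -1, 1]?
p = [0.2418, 0.6572, 0.012, 0.0889]

exp(z) = [7.389, 20.09, 0.3679, 2.718]
Sum = 30.56
p = [0.2418, 0.6572, 0.012, 0.0889]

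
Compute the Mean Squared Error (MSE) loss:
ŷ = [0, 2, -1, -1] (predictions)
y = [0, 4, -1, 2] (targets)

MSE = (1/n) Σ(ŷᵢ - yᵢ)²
MSE = 3.25

MSE = (1/4)((0-0)² + (2-4)² + (-1--1)² + (-1-2)²) = (1/4)(0 + 4 + 0 + 9) = 3.25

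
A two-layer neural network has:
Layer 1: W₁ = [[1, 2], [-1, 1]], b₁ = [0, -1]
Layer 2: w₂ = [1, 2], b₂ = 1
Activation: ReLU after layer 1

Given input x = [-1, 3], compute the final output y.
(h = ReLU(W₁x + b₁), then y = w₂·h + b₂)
y = 12

Layer 1 pre-activation: z₁ = [5, 3]
After ReLU: h = [5, 3]
Layer 2 output: y = 1×5 + 2×3 + 1 = 12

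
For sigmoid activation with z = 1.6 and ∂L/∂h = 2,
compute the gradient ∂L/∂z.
∂L/∂z = 0.2795

σ(1.6) = 0.832
σ'(1.6) = σ(1.6)(1 - σ(1.6)) = 0.832 × 0.168 = 0.1398
∂L/∂z = ∂L/∂h · σ'(z) = 2 × 0.1398 = 0.2795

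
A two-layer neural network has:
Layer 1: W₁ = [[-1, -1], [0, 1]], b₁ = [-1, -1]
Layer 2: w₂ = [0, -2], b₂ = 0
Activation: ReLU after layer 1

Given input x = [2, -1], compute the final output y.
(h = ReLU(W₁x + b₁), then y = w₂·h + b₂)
y = 0

Layer 1 pre-activation: z₁ = [-2, -2]
After ReLU: h = [0, 0]
Layer 2 output: y = 0×0 + -2×0 + 0 = 0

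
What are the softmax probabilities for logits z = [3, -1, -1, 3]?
p = [0.491, 0.009, 0.009, 0.491]

exp(z) = [20.09, 0.3679, 0.3679, 20.09]
Sum = 40.91
p = [0.491, 0.009, 0.009, 0.491]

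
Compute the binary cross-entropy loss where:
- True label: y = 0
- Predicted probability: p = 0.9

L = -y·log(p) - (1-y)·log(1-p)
L = 2.303

L = -0·log(0.9) - 1·log(0.1) = -log(0.1) = 2.303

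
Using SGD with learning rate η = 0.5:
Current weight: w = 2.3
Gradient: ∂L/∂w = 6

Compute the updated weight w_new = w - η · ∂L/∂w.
w_new = -0.7

w_new = w - η·∂L/∂w = 2.3 - 0.5×(6) = 2.3 - (3) = -0.7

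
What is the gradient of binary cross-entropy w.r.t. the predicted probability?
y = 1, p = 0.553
∂L/∂p = -1.808

∂L/∂p = -y/p + (1-y)/(1-p) = -1/0.553 + 0 = -1.808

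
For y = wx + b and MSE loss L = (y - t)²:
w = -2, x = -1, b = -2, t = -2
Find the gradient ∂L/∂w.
∂L/∂w = -4

y = wx + b = (-2)(-1) + -2 = 0
∂L/∂y = 2(y - t) = 2(0 - -2) = 4
∂y/∂w = x = -1
∂L/∂w = ∂L/∂y · ∂y/∂w = 4 × -1 = -4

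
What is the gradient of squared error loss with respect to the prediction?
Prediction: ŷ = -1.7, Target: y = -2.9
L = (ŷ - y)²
∂L/∂ŷ = 2.4

∂L/∂ŷ = 2(ŷ - y) = 2(-1.7 - -2.9) = 2(1.2) = 2.4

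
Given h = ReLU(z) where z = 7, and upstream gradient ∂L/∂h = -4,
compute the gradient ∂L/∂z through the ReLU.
∂L/∂z = -4

h = ReLU(7) = 7
Since z > 0: ∂h/∂z = 1
∂L/∂z = ∂L/∂h · ∂h/∂z = -4 × 1 = -4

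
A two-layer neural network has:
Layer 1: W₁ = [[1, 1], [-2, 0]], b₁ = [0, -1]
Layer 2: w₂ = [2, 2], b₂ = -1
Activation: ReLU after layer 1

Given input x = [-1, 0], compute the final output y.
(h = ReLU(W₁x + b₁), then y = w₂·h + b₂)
y = 1

Layer 1 pre-activation: z₁ = [-1, 1]
After ReLU: h = [0, 1]
Layer 2 output: y = 2×0 + 2×1 + -1 = 1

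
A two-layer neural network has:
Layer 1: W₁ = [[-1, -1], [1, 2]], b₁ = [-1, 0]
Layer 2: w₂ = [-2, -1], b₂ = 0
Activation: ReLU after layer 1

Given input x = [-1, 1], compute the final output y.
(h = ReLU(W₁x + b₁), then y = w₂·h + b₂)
y = -1

Layer 1 pre-activation: z₁ = [-1, 1]
After ReLU: h = [0, 1]
Layer 2 output: y = -2×0 + -1×1 + 0 = -1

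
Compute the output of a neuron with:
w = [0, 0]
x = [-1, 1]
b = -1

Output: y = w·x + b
y = -1

y = (0)(-1) + (0)(1) + -1 = -1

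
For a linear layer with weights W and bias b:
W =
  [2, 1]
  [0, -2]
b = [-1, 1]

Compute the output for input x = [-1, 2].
y = [-1, -3]

Wx = [2×-1 + 1×2, 0×-1 + -2×2]
   = [0, -4]
y = Wx + b = [0 + -1, -4 + 1] = [-1, -3]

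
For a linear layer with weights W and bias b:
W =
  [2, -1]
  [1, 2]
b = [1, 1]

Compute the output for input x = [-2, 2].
y = [-5, 3]

Wx = [2×-2 + -1×2, 1×-2 + 2×2]
   = [-6, 2]
y = Wx + b = [-6 + 1, 2 + 1] = [-5, 3]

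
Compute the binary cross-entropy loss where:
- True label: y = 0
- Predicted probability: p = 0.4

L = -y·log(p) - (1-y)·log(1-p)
L = 0.5108

L = -0·log(0.4) - 1·log(0.6) = -log(0.6) = 0.5108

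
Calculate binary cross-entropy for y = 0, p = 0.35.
L = 0.4308

L = -0·log(0.35) - 1·log(0.65) = -log(0.65) = 0.4308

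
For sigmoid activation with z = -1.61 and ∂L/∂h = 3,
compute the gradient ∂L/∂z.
∂L/∂z = 0.4165

σ(-1.61) = 0.1666
σ'(-1.61) = σ(-1.61)(1 - σ(-1.61)) = 0.1666 × 0.8334 = 0.1388
∂L/∂z = ∂L/∂h · σ'(z) = 3 × 0.1388 = 0.4165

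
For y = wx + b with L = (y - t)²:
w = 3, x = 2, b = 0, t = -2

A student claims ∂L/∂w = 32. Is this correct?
Correct

y = (3)(2) + 0 = 6
∂L/∂y = 2(y - t) = 2(6 - -2) = 16
∂y/∂w = x = 2
∂L/∂w = 16 × 2 = 32

Claimed value: 32
Correct: The correct gradient is 32.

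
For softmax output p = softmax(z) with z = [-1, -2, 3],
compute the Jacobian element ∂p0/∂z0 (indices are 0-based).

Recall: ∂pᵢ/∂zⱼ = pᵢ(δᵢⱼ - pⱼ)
∂p0/∂z0 = 0.01755

p = softmax(z) = [0.01787, 0.006573, 0.9756]
p0 = 0.01787

∂p0/∂z0 = p0(1 - p0) = 0.01787 × (1 - 0.01787) = 0.01755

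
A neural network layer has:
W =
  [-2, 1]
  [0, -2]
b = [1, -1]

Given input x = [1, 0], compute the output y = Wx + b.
y = [-1, -1]

Wx = [-2×1 + 1×0, 0×1 + -2×0]
   = [-2, 0]
y = Wx + b = [-2 + 1, 0 + -1] = [-1, -1]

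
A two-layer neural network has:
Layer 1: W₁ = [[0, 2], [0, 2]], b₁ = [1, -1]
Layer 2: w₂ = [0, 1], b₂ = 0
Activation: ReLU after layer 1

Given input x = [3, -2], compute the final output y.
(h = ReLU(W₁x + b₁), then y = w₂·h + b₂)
y = 0

Layer 1 pre-activation: z₁ = [-3, -5]
After ReLU: h = [0, 0]
Layer 2 output: y = 0×0 + 1×0 + 0 = 0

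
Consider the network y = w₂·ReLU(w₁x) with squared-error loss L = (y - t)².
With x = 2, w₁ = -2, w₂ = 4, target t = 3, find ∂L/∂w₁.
∂L/∂w₁ = 0

Forward pass:
z = w₁x = -2×2 = -4
h = ReLU(-4) = 0
y = w₂h = 4×0 = 0

Backward pass:
∂L/∂y = 2(y - t) = 2(0 - 3) = -6
∂y/∂h = w₂ = 4
∂h/∂z = 0 (ReLU derivative)
∂z/∂w₁ = x = 2

∂L/∂w₁ = -6 × 4 × 0 × 2 = 0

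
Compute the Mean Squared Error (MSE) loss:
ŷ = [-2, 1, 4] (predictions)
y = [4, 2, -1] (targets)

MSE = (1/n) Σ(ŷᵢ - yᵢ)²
MSE = 20.67

MSE = (1/3)((-2-4)² + (1-2)² + (4--1)²) = (1/3)(36 + 1 + 25) = 20.67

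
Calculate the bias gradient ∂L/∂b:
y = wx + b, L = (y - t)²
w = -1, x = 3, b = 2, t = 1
∂L/∂b = -4

y = wx + b = (-1)(3) + 2 = -1
∂L/∂y = 2(y - t) = 2(-1 - 1) = -4
∂y/∂b = 1
∂L/∂b = ∂L/∂y · ∂y/∂b = -4 × 1 = -4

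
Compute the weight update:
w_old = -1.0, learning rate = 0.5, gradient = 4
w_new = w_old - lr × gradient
w_new = -3

w_new = w - η·∂L/∂w = -1.0 - 0.5×(4) = -1.0 - (2) = -3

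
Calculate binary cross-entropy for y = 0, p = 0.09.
L = 0.09431

L = -0·log(0.09) - 1·log(0.91) = -log(0.91) = 0.09431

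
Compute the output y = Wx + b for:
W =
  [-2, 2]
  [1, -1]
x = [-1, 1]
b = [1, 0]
y = [5, -2]

Wx = [-2×-1 + 2×1, 1×-1 + -1×1]
   = [4, -2]
y = Wx + b = [4 + 1, -2 + 0] = [5, -2]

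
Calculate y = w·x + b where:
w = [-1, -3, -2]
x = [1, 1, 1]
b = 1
y = -5

y = (-1)(1) + (-3)(1) + (-2)(1) + 1 = -5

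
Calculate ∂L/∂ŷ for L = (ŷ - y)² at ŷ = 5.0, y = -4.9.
∂L/∂ŷ = 19.8

∂L/∂ŷ = 2(ŷ - y) = 2(5.0 - -4.9) = 2(9.9) = 19.8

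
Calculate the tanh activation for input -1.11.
-0.8041

tanh(-1.11) = (e^(-1.11) - e^(1.11))/(e^(-1.11) + e^(1.11)) = -0.8041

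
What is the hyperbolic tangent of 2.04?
0.9667

tanh(2.04) = (e^(2.04) - e^(-2.04))/(e^(2.04) + e^(-2.04)) = 0.9667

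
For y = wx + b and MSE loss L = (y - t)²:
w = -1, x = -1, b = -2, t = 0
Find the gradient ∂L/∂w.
∂L/∂w = 2

y = wx + b = (-1)(-1) + -2 = -1
∂L/∂y = 2(y - t) = 2(-1 - 0) = -2
∂y/∂w = x = -1
∂L/∂w = ∂L/∂y · ∂y/∂w = -2 × -1 = 2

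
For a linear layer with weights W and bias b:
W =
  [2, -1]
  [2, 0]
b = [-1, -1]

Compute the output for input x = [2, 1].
y = [2, 3]

Wx = [2×2 + -1×1, 2×2 + 0×1]
   = [3, 4]
y = Wx + b = [3 + -1, 4 + -1] = [2, 3]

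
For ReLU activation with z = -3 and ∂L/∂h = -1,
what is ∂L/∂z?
∂L/∂z = 0

h = ReLU(-3) = 0
Since z < 0: ∂h/∂z = 0
∂L/∂z = ∂L/∂h · ∂h/∂z = -1 × 0 = 0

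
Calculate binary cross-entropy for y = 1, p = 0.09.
L = 2.408

L = -1·log(0.09) - 0·log(0.91) = -log(0.09) = 2.408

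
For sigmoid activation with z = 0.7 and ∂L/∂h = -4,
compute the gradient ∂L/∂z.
∂L/∂z = -0.8869

σ(0.7) = 0.6682
σ'(0.7) = σ(0.7)(1 - σ(0.7)) = 0.6682 × 0.3318 = 0.2217
∂L/∂z = ∂L/∂h · σ'(z) = -4 × 0.2217 = -0.8869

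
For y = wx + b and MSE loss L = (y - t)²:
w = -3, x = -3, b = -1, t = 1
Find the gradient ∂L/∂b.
∂L/∂b = 14

y = wx + b = (-3)(-3) + -1 = 8
∂L/∂y = 2(y - t) = 2(8 - 1) = 14
∂y/∂b = 1
∂L/∂b = ∂L/∂y · ∂y/∂b = 14 × 1 = 14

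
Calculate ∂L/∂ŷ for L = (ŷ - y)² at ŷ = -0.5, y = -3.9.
∂L/∂ŷ = 6.8

∂L/∂ŷ = 2(ŷ - y) = 2(-0.5 - -3.9) = 2(3.4) = 6.8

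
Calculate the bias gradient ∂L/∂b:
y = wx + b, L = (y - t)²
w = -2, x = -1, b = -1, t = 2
∂L/∂b = -2

y = wx + b = (-2)(-1) + -1 = 1
∂L/∂y = 2(y - t) = 2(1 - 2) = -2
∂y/∂b = 1
∂L/∂b = ∂L/∂y · ∂y/∂b = -2 × 1 = -2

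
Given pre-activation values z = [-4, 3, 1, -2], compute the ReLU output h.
h = [0, 3, 1, 0]

ReLU applied element-wise: max(0,-4)=0, max(0,3)=3, max(0,1)=1, max(0,-2)=0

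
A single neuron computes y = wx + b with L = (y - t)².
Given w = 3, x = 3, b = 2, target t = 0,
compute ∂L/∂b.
∂L/∂b = 22

y = wx + b = (3)(3) + 2 = 11
∂L/∂y = 2(y - t) = 2(11 - 0) = 22
∂y/∂b = 1
∂L/∂b = ∂L/∂y · ∂y/∂b = 22 × 1 = 22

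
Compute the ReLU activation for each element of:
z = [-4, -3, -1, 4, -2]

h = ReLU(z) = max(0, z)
h = [0, 0, 0, 4, 0]

ReLU applied element-wise: max(0,-4)=0, max(0,-3)=0, max(0,-1)=0, max(0,4)=4, max(0,-2)=0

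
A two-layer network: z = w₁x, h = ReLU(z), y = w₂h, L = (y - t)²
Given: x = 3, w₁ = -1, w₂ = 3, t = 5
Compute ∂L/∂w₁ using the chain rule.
∂L/∂w₁ = 0

Forward pass:
z = w₁x = -1×3 = -3
h = ReLU(-3) = 0
y = w₂h = 3×0 = 0

Backward pass:
∂L/∂y = 2(y - t) = 2(0 - 5) = -10
∂y/∂h = w₂ = 3
∂h/∂z = 0 (ReLU derivative)
∂z/∂w₁ = x = 3

∂L/∂w₁ = -10 × 3 × 0 × 3 = 0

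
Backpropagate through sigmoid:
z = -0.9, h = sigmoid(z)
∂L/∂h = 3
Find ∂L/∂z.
∂L/∂z = 0.6165

σ(-0.9) = 0.2891
σ'(-0.9) = σ(-0.9)(1 - σ(-0.9)) = 0.2891 × 0.7109 = 0.2055
∂L/∂z = ∂L/∂h · σ'(z) = 3 × 0.2055 = 0.6165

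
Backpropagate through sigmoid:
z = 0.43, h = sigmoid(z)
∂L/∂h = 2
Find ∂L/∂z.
∂L/∂z = 0.4776

σ(0.43) = 0.6059
σ'(0.43) = σ(0.43)(1 - σ(0.43)) = 0.6059 × 0.3941 = 0.2388
∂L/∂z = ∂L/∂h · σ'(z) = 2 × 0.2388 = 0.4776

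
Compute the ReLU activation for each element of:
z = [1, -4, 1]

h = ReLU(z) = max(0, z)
h = [1, 0, 1]

ReLU applied element-wise: max(0,1)=1, max(0,-4)=0, max(0,1)=1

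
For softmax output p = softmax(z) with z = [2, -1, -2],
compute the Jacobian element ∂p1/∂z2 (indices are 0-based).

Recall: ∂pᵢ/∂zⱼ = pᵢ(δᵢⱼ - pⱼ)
∂p1/∂z2 = -0.0007993

p = softmax(z) = [0.9362, 0.04661, 0.01715]
p1 = 0.04661, p2 = 0.01715

∂p1/∂z2 = -p1 × p2 = -0.04661 × 0.01715 = -0.0007993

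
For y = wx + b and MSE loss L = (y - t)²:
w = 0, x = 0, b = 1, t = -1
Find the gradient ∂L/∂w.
∂L/∂w = 0

y = wx + b = (0)(0) + 1 = 1
∂L/∂y = 2(y - t) = 2(1 - -1) = 4
∂y/∂w = x = 0
∂L/∂w = ∂L/∂y · ∂y/∂w = 4 × 0 = 0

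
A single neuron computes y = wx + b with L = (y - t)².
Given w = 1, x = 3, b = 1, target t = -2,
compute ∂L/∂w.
∂L/∂w = 36

y = wx + b = (1)(3) + 1 = 4
∂L/∂y = 2(y - t) = 2(4 - -2) = 12
∂y/∂w = x = 3
∂L/∂w = ∂L/∂y · ∂y/∂w = 12 × 3 = 36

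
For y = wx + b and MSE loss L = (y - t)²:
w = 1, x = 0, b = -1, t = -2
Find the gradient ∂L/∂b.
∂L/∂b = 2

y = wx + b = (1)(0) + -1 = -1
∂L/∂y = 2(y - t) = 2(-1 - -2) = 2
∂y/∂b = 1
∂L/∂b = ∂L/∂y · ∂y/∂b = 2 × 1 = 2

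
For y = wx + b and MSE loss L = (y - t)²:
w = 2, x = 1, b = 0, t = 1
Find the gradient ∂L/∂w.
∂L/∂w = 2

y = wx + b = (2)(1) + 0 = 2
∂L/∂y = 2(y - t) = 2(2 - 1) = 2
∂y/∂w = x = 1
∂L/∂w = ∂L/∂y · ∂y/∂w = 2 × 1 = 2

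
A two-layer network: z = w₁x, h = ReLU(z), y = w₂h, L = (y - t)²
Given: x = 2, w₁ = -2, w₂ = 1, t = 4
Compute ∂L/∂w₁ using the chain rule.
∂L/∂w₁ = 0

Forward pass:
z = w₁x = -2×2 = -4
h = ReLU(-4) = 0
y = w₂h = 1×0 = 0

Backward pass:
∂L/∂y = 2(y - t) = 2(0 - 4) = -8
∂y/∂h = w₂ = 1
∂h/∂z = 0 (ReLU derivative)
∂z/∂w₁ = x = 2

∂L/∂w₁ = -8 × 1 × 0 × 2 = 0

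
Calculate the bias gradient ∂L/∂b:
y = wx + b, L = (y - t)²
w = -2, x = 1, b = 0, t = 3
∂L/∂b = -10

y = wx + b = (-2)(1) + 0 = -2
∂L/∂y = 2(y - t) = 2(-2 - 3) = -10
∂y/∂b = 1
∂L/∂b = ∂L/∂y · ∂y/∂b = -10 × 1 = -10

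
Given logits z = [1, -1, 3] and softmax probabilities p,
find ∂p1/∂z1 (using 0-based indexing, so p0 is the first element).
∂p1/∂z1 = 0.01562

p = softmax(z) = [0.1173, 0.01588, 0.8668]
p1 = 0.01588

∂p1/∂z1 = p1(1 - p1) = 0.01588 × (1 - 0.01588) = 0.01562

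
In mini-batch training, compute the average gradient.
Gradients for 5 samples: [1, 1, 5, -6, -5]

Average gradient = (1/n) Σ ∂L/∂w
Average gradient = -0.8

Average = (1/5)(1 + 1 + 5 + -6 + -5) = -4/5 = -0.8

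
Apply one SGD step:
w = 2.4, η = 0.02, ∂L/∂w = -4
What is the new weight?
w_new = 2.48

w_new = w - η·∂L/∂w = 2.4 - 0.02×(-4) = 2.4 - (-0.08) = 2.48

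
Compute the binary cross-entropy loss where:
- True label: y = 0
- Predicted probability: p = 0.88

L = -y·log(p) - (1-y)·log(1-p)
L = 2.12

L = -0·log(0.88) - 1·log(0.12) = -log(0.12) = 2.12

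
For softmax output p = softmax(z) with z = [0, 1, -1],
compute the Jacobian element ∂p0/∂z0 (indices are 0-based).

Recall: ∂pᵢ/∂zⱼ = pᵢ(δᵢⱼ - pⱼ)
∂p0/∂z0 = 0.1848

p = softmax(z) = [0.2447, 0.6652, 0.09003]
p0 = 0.2447

∂p0/∂z0 = p0(1 - p0) = 0.2447 × (1 - 0.2447) = 0.1848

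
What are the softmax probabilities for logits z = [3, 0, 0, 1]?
p = [0.8098, 0.0403, 0.0403, 0.1096]

exp(z) = [20.09, 1, 1, 2.718]
Sum = 24.8
p = [0.8098, 0.0403, 0.0403, 0.1096]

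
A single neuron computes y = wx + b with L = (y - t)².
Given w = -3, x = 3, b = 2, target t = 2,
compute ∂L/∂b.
∂L/∂b = -18

y = wx + b = (-3)(3) + 2 = -7
∂L/∂y = 2(y - t) = 2(-7 - 2) = -18
∂y/∂b = 1
∂L/∂b = ∂L/∂y · ∂y/∂b = -18 × 1 = -18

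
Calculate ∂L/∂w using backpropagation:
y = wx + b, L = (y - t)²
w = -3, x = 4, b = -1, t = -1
∂L/∂w = -96

y = wx + b = (-3)(4) + -1 = -13
∂L/∂y = 2(y - t) = 2(-13 - -1) = -24
∂y/∂w = x = 4
∂L/∂w = ∂L/∂y · ∂y/∂w = -24 × 4 = -96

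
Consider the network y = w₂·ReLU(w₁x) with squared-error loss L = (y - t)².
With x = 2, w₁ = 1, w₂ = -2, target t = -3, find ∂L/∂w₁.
∂L/∂w₁ = 8

Forward pass:
z = w₁x = 1×2 = 2
h = ReLU(2) = 2
y = w₂h = -2×2 = -4

Backward pass:
∂L/∂y = 2(y - t) = 2(-4 - -3) = -2
∂y/∂h = w₂ = -2
∂h/∂z = 1 (ReLU derivative)
∂z/∂w₁ = x = 2

∂L/∂w₁ = -2 × -2 × 1 × 2 = 8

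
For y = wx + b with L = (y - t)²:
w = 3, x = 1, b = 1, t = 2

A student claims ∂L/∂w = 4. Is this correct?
Correct

y = (3)(1) + 1 = 4
∂L/∂y = 2(y - t) = 2(4 - 2) = 4
∂y/∂w = x = 1
∂L/∂w = 4 × 1 = 4

Claimed value: 4
Correct: The correct gradient is 4.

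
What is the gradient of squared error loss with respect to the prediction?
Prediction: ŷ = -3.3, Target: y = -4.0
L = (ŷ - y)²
∂L/∂ŷ = 1.4

∂L/∂ŷ = 2(ŷ - y) = 2(-3.3 - -4.0) = 2(0.7) = 1.4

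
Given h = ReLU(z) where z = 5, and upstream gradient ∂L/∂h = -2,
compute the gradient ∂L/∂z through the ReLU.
∂L/∂z = -2

h = ReLU(5) = 5
Since z > 0: ∂h/∂z = 1
∂L/∂z = ∂L/∂h · ∂h/∂z = -2 × 1 = -2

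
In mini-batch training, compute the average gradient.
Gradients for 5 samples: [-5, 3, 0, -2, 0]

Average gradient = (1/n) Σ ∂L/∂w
Average gradient = -0.8

Average = (1/5)(-5 + 3 + 0 + -2 + 0) = -4/5 = -0.8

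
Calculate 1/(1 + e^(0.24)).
0.4403

sigmoid(-0.24) = 1/(1 + e^(0.24)) = 1/(1 + 1.271) = 0.4403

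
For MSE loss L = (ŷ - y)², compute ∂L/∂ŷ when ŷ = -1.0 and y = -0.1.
∂L/∂ŷ = -1.8

∂L/∂ŷ = 2(ŷ - y) = 2(-1.0 - -0.1) = 2(-0.9) = -1.8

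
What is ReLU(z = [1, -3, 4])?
h = [1, 0, 4]

ReLU applied element-wise: max(0,1)=1, max(0,-3)=0, max(0,4)=4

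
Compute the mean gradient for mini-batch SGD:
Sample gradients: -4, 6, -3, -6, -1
Average gradient = -1.6

Average = (1/5)(-4 + 6 + -3 + -6 + -1) = -8/5 = -1.6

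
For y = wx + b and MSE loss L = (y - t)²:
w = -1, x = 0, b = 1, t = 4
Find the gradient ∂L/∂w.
∂L/∂w = 0

y = wx + b = (-1)(0) + 1 = 1
∂L/∂y = 2(y - t) = 2(1 - 4) = -6
∂y/∂w = x = 0
∂L/∂w = ∂L/∂y · ∂y/∂w = -6 × 0 = 0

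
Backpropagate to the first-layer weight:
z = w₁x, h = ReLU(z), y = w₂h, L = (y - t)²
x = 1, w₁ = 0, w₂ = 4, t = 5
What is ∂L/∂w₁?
∂L/∂w₁ = 0

Forward pass:
z = w₁x = 0×1 = 0
h = ReLU(0) = 0
y = w₂h = 4×0 = 0

Backward pass:
∂L/∂y = 2(y - t) = 2(0 - 5) = -10
∂y/∂h = w₂ = 4
∂h/∂z = 0 (ReLU derivative)
∂z/∂w₁ = x = 1

∂L/∂w₁ = -10 × 4 × 0 × 1 = 0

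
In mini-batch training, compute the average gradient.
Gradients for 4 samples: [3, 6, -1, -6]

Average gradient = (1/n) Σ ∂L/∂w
Average gradient = 0.5

Average = (1/4)(3 + 6 + -1 + -6) = 2/4 = 0.5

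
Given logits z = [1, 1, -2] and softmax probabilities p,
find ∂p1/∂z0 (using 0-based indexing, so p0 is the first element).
∂p1/∂z0 = -0.238

p = softmax(z) = [0.4879, 0.4879, 0.02429]
p1 = 0.4879, p0 = 0.4879

∂p1/∂z0 = -p1 × p0 = -0.4879 × 0.4879 = -0.238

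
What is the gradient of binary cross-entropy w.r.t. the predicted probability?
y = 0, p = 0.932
∂L/∂p = 14.71

∂L/∂p = -y/p + (1-y)/(1-p) = 0 + 1/0.068 = 14.71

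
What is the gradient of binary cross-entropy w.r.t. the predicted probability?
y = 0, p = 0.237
∂L/∂p = 1.311

∂L/∂p = -y/p + (1-y)/(1-p) = 0 + 1/0.763 = 1.311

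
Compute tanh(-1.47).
-0.8996

tanh(-1.47) = (e^(-1.47) - e^(1.47))/(e^(-1.47) + e^(1.47)) = -0.8996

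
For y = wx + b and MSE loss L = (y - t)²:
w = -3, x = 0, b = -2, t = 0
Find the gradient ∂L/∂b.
∂L/∂b = -4

y = wx + b = (-3)(0) + -2 = -2
∂L/∂y = 2(y - t) = 2(-2 - 0) = -4
∂y/∂b = 1
∂L/∂b = ∂L/∂y · ∂y/∂b = -4 × 1 = -4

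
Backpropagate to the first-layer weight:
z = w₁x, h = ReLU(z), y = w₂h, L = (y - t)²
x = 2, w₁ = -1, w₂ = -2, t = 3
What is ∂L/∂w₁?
∂L/∂w₁ = 0

Forward pass:
z = w₁x = -1×2 = -2
h = ReLU(-2) = 0
y = w₂h = -2×0 = 0

Backward pass:
∂L/∂y = 2(y - t) = 2(0 - 3) = -6
∂y/∂h = w₂ = -2
∂h/∂z = 0 (ReLU derivative)
∂z/∂w₁ = x = 2

∂L/∂w₁ = -6 × -2 × 0 × 2 = 0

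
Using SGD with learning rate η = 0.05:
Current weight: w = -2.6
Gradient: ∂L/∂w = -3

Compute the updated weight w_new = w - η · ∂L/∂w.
w_new = -2.45

w_new = w - η·∂L/∂w = -2.6 - 0.05×(-3) = -2.6 - (-0.15) = -2.45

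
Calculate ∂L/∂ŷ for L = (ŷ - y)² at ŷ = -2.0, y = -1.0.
∂L/∂ŷ = -2.0

∂L/∂ŷ = 2(ŷ - y) = 2(-2.0 - -1.0) = 2(-1.0) = -2.0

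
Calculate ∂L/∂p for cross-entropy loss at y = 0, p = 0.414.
∂L/∂p = 1.706

∂L/∂p = -y/p + (1-y)/(1-p) = 0 + 1/0.586 = 1.706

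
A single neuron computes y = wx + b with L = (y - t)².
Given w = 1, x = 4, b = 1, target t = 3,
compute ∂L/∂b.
∂L/∂b = 4

y = wx + b = (1)(4) + 1 = 5
∂L/∂y = 2(y - t) = 2(5 - 3) = 4
∂y/∂b = 1
∂L/∂b = ∂L/∂y · ∂y/∂b = 4 × 1 = 4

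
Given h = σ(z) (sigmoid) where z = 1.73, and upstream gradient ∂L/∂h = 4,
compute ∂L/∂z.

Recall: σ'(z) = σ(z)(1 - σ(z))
∂L/∂z = 0.5116

σ(1.73) = 0.8494
σ'(1.73) = σ(1.73)(1 - σ(1.73)) = 0.8494 × 0.1506 = 0.1279
∂L/∂z = ∂L/∂h · σ'(z) = 4 × 0.1279 = 0.5116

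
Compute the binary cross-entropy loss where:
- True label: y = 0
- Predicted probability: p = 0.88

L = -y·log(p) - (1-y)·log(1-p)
L = 2.12

L = -0·log(0.88) - 1·log(0.12) = -log(0.12) = 2.12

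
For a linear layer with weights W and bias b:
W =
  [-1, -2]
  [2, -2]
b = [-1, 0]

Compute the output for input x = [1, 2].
y = [-6, -2]

Wx = [-1×1 + -2×2, 2×1 + -2×2]
   = [-5, -2]
y = Wx + b = [-5 + -1, -2 + 0] = [-6, -2]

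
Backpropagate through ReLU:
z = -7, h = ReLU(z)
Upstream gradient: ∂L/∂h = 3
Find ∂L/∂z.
∂L/∂z = 0

h = ReLU(-7) = 0
Since z < 0: ∂h/∂z = 0
∂L/∂z = ∂L/∂h · ∂h/∂z = 3 × 0 = 0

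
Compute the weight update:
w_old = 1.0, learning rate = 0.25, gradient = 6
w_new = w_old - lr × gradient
w_new = -0.5

w_new = w - η·∂L/∂w = 1.0 - 0.25×(6) = 1.0 - (1.5) = -0.5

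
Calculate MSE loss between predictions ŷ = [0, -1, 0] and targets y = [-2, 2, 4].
MSE = 9.667

MSE = (1/3)((0--2)² + (-1-2)² + (0-4)²) = (1/3)(4 + 9 + 16) = 9.667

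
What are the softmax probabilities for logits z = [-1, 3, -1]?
p = [0.0177, 0.9647, 0.0177]

exp(z) = [0.3679, 20.09, 0.3679]
Sum = 20.82
p = [0.0177, 0.9647, 0.0177]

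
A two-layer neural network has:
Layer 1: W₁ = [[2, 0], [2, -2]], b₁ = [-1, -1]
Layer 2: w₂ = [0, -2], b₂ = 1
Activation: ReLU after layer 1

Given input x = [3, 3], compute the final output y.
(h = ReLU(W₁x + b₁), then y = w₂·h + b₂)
y = 1

Layer 1 pre-activation: z₁ = [5, -1]
After ReLU: h = [5, 0]
Layer 2 output: y = 0×5 + -2×0 + 1 = 1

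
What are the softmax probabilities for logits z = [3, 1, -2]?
p = [0.8756, 0.1185, 0.0059]

exp(z) = [20.09, 2.718, 0.1353]
Sum = 22.94
p = [0.8756, 0.1185, 0.0059]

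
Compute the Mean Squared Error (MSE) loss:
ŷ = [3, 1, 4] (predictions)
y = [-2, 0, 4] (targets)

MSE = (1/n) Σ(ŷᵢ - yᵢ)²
MSE = 8.667

MSE = (1/3)((3--2)² + (1-0)² + (4-4)²) = (1/3)(25 + 1 + 0) = 8.667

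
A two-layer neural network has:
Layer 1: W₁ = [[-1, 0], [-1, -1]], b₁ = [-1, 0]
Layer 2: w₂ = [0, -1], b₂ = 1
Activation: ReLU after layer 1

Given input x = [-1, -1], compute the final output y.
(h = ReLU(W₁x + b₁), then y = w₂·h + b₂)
y = -1

Layer 1 pre-activation: z₁ = [0, 2]
After ReLU: h = [0, 2]
Layer 2 output: y = 0×0 + -1×2 + 1 = -1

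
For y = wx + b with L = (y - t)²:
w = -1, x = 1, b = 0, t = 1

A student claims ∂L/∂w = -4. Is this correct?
Correct

y = (-1)(1) + 0 = -1
∂L/∂y = 2(y - t) = 2(-1 - 1) = -4
∂y/∂w = x = 1
∂L/∂w = -4 × 1 = -4

Claimed value: -4
Correct: The correct gradient is -4.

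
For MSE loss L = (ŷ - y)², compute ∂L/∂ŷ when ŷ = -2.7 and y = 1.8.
∂L/∂ŷ = -9.0

∂L/∂ŷ = 2(ŷ - y) = 2(-2.7 - 1.8) = 2(-4.5) = -9.0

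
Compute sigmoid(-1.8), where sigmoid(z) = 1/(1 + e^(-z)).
0.1419

sigmoid(-1.8) = 1/(1 + e^(1.8)) = 1/(1 + 6.05) = 0.1419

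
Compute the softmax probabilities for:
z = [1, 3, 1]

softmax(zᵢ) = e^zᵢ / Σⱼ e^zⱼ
p = [0.1065, 0.787, 0.1065]

exp(z) = [2.718, 20.09, 2.718]
Sum = 25.52
p = [0.1065, 0.787, 0.1065]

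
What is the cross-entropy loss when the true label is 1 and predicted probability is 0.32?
L = 1.139

L = -1·log(0.32) - 0·log(0.68) = -log(0.32) = 1.139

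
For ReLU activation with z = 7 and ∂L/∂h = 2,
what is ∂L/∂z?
∂L/∂z = 2

h = ReLU(7) = 7
Since z > 0: ∂h/∂z = 1
∂L/∂z = ∂L/∂h · ∂h/∂z = 2 × 1 = 2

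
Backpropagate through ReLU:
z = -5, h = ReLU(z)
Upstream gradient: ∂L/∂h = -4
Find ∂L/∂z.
∂L/∂z = 0

h = ReLU(-5) = 0
Since z < 0: ∂h/∂z = 0
∂L/∂z = ∂L/∂h · ∂h/∂z = -4 × 0 = 0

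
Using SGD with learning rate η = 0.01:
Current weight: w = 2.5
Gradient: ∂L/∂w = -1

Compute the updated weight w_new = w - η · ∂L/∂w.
w_new = 2.51

w_new = w - η·∂L/∂w = 2.5 - 0.01×(-1) = 2.5 - (-0.01) = 2.51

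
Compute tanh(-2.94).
-0.9944

tanh(-2.94) = (e^(-2.94) - e^(2.94))/(e^(-2.94) + e^(2.94)) = -0.9944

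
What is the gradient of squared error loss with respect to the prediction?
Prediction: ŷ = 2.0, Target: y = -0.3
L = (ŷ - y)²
∂L/∂ŷ = 4.6

∂L/∂ŷ = 2(ŷ - y) = 2(2.0 - -0.3) = 2(2.3) = 4.6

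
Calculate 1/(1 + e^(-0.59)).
0.6434

sigmoid(0.59) = 1/(1 + e^(-0.59)) = 1/(1 + 0.5543) = 0.6434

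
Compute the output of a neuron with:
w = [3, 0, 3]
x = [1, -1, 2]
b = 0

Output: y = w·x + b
y = 9

y = (3)(1) + (0)(-1) + (3)(2) + 0 = 9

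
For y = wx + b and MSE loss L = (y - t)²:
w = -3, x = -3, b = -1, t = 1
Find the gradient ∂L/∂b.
∂L/∂b = 14

y = wx + b = (-3)(-3) + -1 = 8
∂L/∂y = 2(y - t) = 2(8 - 1) = 14
∂y/∂b = 1
∂L/∂b = ∂L/∂y · ∂y/∂b = 14 × 1 = 14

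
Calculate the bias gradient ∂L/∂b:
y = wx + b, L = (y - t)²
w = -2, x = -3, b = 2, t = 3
∂L/∂b = 10

y = wx + b = (-2)(-3) + 2 = 8
∂L/∂y = 2(y - t) = 2(8 - 3) = 10
∂y/∂b = 1
∂L/∂b = ∂L/∂y · ∂y/∂b = 10 × 1 = 10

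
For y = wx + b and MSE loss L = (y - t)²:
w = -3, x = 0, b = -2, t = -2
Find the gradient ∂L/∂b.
∂L/∂b = 0

y = wx + b = (-3)(0) + -2 = -2
∂L/∂y = 2(y - t) = 2(-2 - -2) = 0
∂y/∂b = 1
∂L/∂b = ∂L/∂y · ∂y/∂b = 0 × 1 = 0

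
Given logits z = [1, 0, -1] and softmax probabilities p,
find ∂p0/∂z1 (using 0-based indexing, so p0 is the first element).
∂p0/∂z1 = -0.1628

p = softmax(z) = [0.6652, 0.2447, 0.09003]
p0 = 0.6652, p1 = 0.2447

∂p0/∂z1 = -p0 × p1 = -0.6652 × 0.2447 = -0.1628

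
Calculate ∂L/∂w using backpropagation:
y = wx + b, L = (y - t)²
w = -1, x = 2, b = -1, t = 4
∂L/∂w = -28

y = wx + b = (-1)(2) + -1 = -3
∂L/∂y = 2(y - t) = 2(-3 - 4) = -14
∂y/∂w = x = 2
∂L/∂w = ∂L/∂y · ∂y/∂w = -14 × 2 = -28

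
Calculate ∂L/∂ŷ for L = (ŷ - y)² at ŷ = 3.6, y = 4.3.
∂L/∂ŷ = -1.4

∂L/∂ŷ = 2(ŷ - y) = 2(3.6 - 4.3) = 2(-0.7) = -1.4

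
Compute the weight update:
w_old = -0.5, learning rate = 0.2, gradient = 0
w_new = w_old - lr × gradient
w_new = -0.5

w_new = w - η·∂L/∂w = -0.5 - 0.2×(0) = -0.5 - (0) = -0.5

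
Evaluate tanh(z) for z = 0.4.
0.3799

tanh(0.4) = (e^(0.4) - e^(-0.4))/(e^(0.4) + e^(-0.4)) = 0.3799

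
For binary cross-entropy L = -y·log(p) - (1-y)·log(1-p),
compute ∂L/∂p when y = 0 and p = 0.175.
∂L/∂p = 1.212

∂L/∂p = -y/p + (1-y)/(1-p) = 0 + 1/0.825 = 1.212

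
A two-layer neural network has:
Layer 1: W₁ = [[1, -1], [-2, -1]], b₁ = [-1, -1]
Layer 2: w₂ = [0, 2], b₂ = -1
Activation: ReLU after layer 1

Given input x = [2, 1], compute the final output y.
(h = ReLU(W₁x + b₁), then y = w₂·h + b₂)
y = -1

Layer 1 pre-activation: z₁ = [0, -6]
After ReLU: h = [0, 0]
Layer 2 output: y = 0×0 + 2×0 + -1 = -1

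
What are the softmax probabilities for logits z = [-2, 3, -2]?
p = [0.0066, 0.9867, 0.0066]

exp(z) = [0.1353, 20.09, 0.1353]
Sum = 20.36
p = [0.0066, 0.9867, 0.0066]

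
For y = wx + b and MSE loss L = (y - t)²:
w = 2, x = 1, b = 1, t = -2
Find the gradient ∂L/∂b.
∂L/∂b = 10

y = wx + b = (2)(1) + 1 = 3
∂L/∂y = 2(y - t) = 2(3 - -2) = 10
∂y/∂b = 1
∂L/∂b = ∂L/∂y · ∂y/∂b = 10 × 1 = 10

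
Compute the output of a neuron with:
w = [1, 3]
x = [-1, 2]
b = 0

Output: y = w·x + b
y = 5

y = (1)(-1) + (3)(2) + 0 = 5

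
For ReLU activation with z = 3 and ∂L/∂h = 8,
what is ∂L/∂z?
∂L/∂z = 8

h = ReLU(3) = 3
Since z > 0: ∂h/∂z = 1
∂L/∂z = ∂L/∂h · ∂h/∂z = 8 × 1 = 8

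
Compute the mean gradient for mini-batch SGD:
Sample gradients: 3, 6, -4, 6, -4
Average gradient = 1.4

Average = (1/5)(3 + 6 + -4 + 6 + -4) = 7/5 = 1.4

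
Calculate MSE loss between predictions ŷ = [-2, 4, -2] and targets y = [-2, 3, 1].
MSE = 3.333

MSE = (1/3)((-2--2)² + (4-3)² + (-2-1)²) = (1/3)(0 + 1 + 9) = 3.333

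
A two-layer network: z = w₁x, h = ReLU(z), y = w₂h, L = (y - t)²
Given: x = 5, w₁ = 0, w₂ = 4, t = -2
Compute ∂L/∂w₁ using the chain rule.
∂L/∂w₁ = 0

Forward pass:
z = w₁x = 0×5 = 0
h = ReLU(0) = 0
y = w₂h = 4×0 = 0

Backward pass:
∂L/∂y = 2(y - t) = 2(0 - -2) = 4
∂y/∂h = w₂ = 4
∂h/∂z = 0 (ReLU derivative)
∂z/∂w₁ = x = 5

∂L/∂w₁ = 4 × 4 × 0 × 5 = 0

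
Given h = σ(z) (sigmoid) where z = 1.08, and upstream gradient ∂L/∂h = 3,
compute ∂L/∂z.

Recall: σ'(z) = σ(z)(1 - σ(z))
∂L/∂z = 0.5677

σ(1.08) = 0.7465
σ'(1.08) = σ(1.08)(1 - σ(1.08)) = 0.7465 × 0.2535 = 0.1892
∂L/∂z = ∂L/∂h · σ'(z) = 3 × 0.1892 = 0.5677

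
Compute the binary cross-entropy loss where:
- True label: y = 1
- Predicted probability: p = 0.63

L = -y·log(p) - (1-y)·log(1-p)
L = 0.462

L = -1·log(0.63) - 0·log(0.37) = -log(0.63) = 0.462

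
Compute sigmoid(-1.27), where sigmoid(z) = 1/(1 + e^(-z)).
0.2193

sigmoid(-1.27) = 1/(1 + e^(1.27)) = 1/(1 + 3.561) = 0.2193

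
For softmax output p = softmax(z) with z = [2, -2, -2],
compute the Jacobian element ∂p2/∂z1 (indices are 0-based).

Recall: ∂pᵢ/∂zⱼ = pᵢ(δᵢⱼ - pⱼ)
∂p2/∂z1 = -0.0003122

p = softmax(z) = [0.9647, 0.01767, 0.01767]
p2 = 0.01767, p1 = 0.01767

∂p2/∂z1 = -p2 × p1 = -0.01767 × 0.01767 = -0.0003122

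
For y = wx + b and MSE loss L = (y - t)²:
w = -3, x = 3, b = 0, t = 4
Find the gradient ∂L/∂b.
∂L/∂b = -26

y = wx + b = (-3)(3) + 0 = -9
∂L/∂y = 2(y - t) = 2(-9 - 4) = -26
∂y/∂b = 1
∂L/∂b = ∂L/∂y · ∂y/∂b = -26 × 1 = -26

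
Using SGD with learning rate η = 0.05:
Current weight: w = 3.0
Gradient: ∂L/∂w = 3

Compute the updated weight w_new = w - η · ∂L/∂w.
w_new = 2.85

w_new = w - η·∂L/∂w = 3.0 - 0.05×(3) = 3.0 - (0.15) = 2.85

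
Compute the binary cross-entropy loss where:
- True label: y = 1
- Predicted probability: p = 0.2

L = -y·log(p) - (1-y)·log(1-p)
L = 1.609

L = -1·log(0.2) - 0·log(0.8) = -log(0.2) = 1.609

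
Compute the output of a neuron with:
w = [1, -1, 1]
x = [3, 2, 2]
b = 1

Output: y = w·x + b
y = 4

y = (1)(3) + (-1)(2) + (1)(2) + 1 = 4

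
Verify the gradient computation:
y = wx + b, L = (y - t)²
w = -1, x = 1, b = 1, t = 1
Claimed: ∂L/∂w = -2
Correct

y = (-1)(1) + 1 = 0
∂L/∂y = 2(y - t) = 2(0 - 1) = -2
∂y/∂w = x = 1
∂L/∂w = -2 × 1 = -2

Claimed value: -2
Correct: The correct gradient is -2.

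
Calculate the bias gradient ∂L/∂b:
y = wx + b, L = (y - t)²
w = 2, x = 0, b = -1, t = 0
∂L/∂b = -2

y = wx + b = (2)(0) + -1 = -1
∂L/∂y = 2(y - t) = 2(-1 - 0) = -2
∂y/∂b = 1
∂L/∂b = ∂L/∂y · ∂y/∂b = -2 × 1 = -2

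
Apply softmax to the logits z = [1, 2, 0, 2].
p = [0.147, 0.3995, 0.0541, 0.3995]

exp(z) = [2.718, 7.389, 1, 7.389]
Sum = 18.5
p = [0.147, 0.3995, 0.0541, 0.3995]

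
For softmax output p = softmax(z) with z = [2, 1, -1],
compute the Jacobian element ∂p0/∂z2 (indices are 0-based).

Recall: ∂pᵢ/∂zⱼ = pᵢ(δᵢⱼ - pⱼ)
∂p0/∂z2 = -0.02477

p = softmax(z) = [0.7054, 0.2595, 0.03512]
p0 = 0.7054, p2 = 0.03512

∂p0/∂z2 = -p0 × p2 = -0.7054 × 0.03512 = -0.02477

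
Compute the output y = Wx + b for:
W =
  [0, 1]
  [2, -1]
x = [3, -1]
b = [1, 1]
y = [0, 8]

Wx = [0×3 + 1×-1, 2×3 + -1×-1]
   = [-1, 7]
y = Wx + b = [-1 + 1, 7 + 1] = [0, 8]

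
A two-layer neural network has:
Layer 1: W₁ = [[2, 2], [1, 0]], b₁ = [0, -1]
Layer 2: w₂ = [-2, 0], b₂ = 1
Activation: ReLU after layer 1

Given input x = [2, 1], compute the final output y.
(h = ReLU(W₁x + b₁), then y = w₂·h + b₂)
y = -11

Layer 1 pre-activation: z₁ = [6, 1]
After ReLU: h = [6, 1]
Layer 2 output: y = -2×6 + 0×1 + 1 = -11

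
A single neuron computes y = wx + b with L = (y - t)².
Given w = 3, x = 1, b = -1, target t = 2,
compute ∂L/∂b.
∂L/∂b = 0

y = wx + b = (3)(1) + -1 = 2
∂L/∂y = 2(y - t) = 2(2 - 2) = 0
∂y/∂b = 1
∂L/∂b = ∂L/∂y · ∂y/∂b = 0 × 1 = 0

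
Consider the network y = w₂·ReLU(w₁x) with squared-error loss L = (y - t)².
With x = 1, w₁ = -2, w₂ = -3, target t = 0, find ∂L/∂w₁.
∂L/∂w₁ = 0

Forward pass:
z = w₁x = -2×1 = -2
h = ReLU(-2) = 0
y = w₂h = -3×0 = 0

Backward pass:
∂L/∂y = 2(y - t) = 2(0 - 0) = 0
∂y/∂h = w₂ = -3
∂h/∂z = 0 (ReLU derivative)
∂z/∂w₁ = x = 1

∂L/∂w₁ = 0 × -3 × 0 × 1 = 0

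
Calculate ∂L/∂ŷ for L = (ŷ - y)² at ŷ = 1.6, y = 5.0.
∂L/∂ŷ = -6.8

∂L/∂ŷ = 2(ŷ - y) = 2(1.6 - 5.0) = 2(-3.4) = -6.8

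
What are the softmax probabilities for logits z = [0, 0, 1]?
p = [0.2119, 0.2119, 0.5761]

exp(z) = [1, 1, 2.718]
Sum = 4.718
p = [0.2119, 0.2119, 0.5761]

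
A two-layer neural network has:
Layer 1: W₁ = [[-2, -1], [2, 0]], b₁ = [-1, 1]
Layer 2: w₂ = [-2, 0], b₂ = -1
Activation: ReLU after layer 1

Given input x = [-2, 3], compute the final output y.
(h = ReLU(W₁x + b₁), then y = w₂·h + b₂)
y = -1

Layer 1 pre-activation: z₁ = [0, -3]
After ReLU: h = [0, 0]
Layer 2 output: y = -2×0 + 0×0 + -1 = -1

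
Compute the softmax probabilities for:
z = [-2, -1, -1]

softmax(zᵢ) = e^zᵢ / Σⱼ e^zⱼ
p = [0.1554, 0.4223, 0.4223]

exp(z) = [0.1353, 0.3679, 0.3679]
Sum = 0.8711
p = [0.1554, 0.4223, 0.4223]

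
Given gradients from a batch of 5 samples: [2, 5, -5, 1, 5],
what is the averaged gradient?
Average gradient = 1.6

Average = (1/5)(2 + 5 + -5 + 1 + 5) = 8/5 = 1.6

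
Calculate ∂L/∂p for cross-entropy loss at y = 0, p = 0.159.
∂L/∂p = 1.189

∂L/∂p = -y/p + (1-y)/(1-p) = 0 + 1/0.841 = 1.189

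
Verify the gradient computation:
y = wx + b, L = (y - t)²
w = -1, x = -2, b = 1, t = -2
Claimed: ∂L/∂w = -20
Correct

y = (-1)(-2) + 1 = 3
∂L/∂y = 2(y - t) = 2(3 - -2) = 10
∂y/∂w = x = -2
∂L/∂w = 10 × -2 = -20

Claimed value: -20
Correct: The correct gradient is -20.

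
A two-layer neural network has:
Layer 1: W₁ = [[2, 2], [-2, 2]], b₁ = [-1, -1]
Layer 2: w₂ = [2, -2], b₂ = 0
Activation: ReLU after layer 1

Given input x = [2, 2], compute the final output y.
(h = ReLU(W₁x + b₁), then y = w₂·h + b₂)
y = 14

Layer 1 pre-activation: z₁ = [7, -1]
After ReLU: h = [7, 0]
Layer 2 output: y = 2×7 + -2×0 + 0 = 14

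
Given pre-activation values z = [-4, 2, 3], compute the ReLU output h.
h = [0, 2, 3]

ReLU applied element-wise: max(0,-4)=0, max(0,2)=2, max(0,3)=3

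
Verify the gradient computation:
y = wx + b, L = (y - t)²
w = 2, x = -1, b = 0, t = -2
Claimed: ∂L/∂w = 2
Incorrect

y = (2)(-1) + 0 = -2
∂L/∂y = 2(y - t) = 2(-2 - -2) = 0
∂y/∂w = x = -1
∂L/∂w = 0 × -1 = 0

Claimed value: 2
Incorrect: The correct gradient is 0.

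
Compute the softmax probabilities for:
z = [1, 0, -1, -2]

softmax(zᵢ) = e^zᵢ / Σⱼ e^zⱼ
p = [0.6439, 0.2369, 0.0871, 0.0321]

exp(z) = [2.718, 1, 0.3679, 0.1353]
Sum = 4.221
p = [0.6439, 0.2369, 0.0871, 0.0321]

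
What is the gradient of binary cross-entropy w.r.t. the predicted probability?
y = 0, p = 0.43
∂L/∂p = 1.754

∂L/∂p = -y/p + (1-y)/(1-p) = 0 + 1/0.57 = 1.754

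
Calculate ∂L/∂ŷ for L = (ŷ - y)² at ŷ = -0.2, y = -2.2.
∂L/∂ŷ = 4.0

∂L/∂ŷ = 2(ŷ - y) = 2(-0.2 - -2.2) = 2(2.0) = 4.0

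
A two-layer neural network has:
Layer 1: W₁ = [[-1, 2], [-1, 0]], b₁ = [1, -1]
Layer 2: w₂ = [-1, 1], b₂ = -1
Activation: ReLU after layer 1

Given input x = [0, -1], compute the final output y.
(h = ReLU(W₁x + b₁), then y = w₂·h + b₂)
y = -1

Layer 1 pre-activation: z₁ = [-1, -1]
After ReLU: h = [0, 0]
Layer 2 output: y = -1×0 + 1×0 + -1 = -1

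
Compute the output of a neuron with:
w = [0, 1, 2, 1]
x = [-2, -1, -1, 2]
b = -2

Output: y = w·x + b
y = -3

y = (0)(-2) + (1)(-1) + (2)(-1) + (1)(2) + -2 = -3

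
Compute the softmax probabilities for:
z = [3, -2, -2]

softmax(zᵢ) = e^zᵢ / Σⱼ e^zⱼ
p = [0.9867, 0.0066, 0.0066]

exp(z) = [20.09, 0.1353, 0.1353]
Sum = 20.36
p = [0.9867, 0.0066, 0.0066]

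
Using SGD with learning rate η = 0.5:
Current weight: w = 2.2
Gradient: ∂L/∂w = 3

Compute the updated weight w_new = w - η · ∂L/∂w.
w_new = 0.7

w_new = w - η·∂L/∂w = 2.2 - 0.5×(3) = 2.2 - (1.5) = 0.7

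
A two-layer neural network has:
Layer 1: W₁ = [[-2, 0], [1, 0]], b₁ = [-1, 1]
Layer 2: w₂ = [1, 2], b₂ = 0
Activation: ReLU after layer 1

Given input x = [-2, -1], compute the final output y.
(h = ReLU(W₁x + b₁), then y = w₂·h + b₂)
y = 3

Layer 1 pre-activation: z₁ = [3, -1]
After ReLU: h = [3, 0]
Layer 2 output: y = 1×3 + 2×0 + 0 = 3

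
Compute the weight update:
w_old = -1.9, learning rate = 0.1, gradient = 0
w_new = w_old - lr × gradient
w_new = -1.9

w_new = w - η·∂L/∂w = -1.9 - 0.1×(0) = -1.9 - (0) = -1.9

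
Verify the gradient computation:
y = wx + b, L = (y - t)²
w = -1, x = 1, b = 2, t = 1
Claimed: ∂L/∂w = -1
Incorrect

y = (-1)(1) + 2 = 1
∂L/∂y = 2(y - t) = 2(1 - 1) = 0
∂y/∂w = x = 1
∂L/∂w = 0 × 1 = 0

Claimed value: -1
Incorrect: The correct gradient is 0.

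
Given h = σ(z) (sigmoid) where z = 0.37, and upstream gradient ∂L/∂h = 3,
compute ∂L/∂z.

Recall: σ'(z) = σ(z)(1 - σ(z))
∂L/∂z = 0.7249

σ(0.37) = 0.5915
σ'(0.37) = σ(0.37)(1 - σ(0.37)) = 0.5915 × 0.4085 = 0.2416
∂L/∂z = ∂L/∂h · σ'(z) = 3 × 0.2416 = 0.7249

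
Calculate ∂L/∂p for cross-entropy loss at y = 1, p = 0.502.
∂L/∂p = -1.992

∂L/∂p = -y/p + (1-y)/(1-p) = -1/0.502 + 0 = -1.992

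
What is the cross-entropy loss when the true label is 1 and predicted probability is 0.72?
L = 0.3285

L = -1·log(0.72) - 0·log(0.28) = -log(0.72) = 0.3285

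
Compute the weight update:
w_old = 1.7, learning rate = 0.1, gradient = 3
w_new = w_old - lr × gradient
w_new = 1.4

w_new = w - η·∂L/∂w = 1.7 - 0.1×(3) = 1.7 - (0.3) = 1.4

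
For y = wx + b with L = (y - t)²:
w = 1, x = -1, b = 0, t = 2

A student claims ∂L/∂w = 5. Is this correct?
Incorrect

y = (1)(-1) + 0 = -1
∂L/∂y = 2(y - t) = 2(-1 - 2) = -6
∂y/∂w = x = -1
∂L/∂w = -6 × -1 = 6

Claimed value: 5
Incorrect: The correct gradient is 6.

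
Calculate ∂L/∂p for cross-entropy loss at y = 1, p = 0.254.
∂L/∂p = -3.937

∂L/∂p = -y/p + (1-y)/(1-p) = -1/0.254 + 0 = -3.937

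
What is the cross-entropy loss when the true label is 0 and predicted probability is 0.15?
L = 0.1625

L = -0·log(0.15) - 1·log(0.85) = -log(0.85) = 0.1625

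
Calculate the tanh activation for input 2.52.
0.9871

tanh(2.52) = (e^(2.52) - e^(-2.52))/(e^(2.52) + e^(-2.52)) = 0.9871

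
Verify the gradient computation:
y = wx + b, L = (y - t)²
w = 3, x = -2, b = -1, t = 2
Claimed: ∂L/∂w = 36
Correct

y = (3)(-2) + -1 = -7
∂L/∂y = 2(y - t) = 2(-7 - 2) = -18
∂y/∂w = x = -2
∂L/∂w = -18 × -2 = 36

Claimed value: 36
Correct: The correct gradient is 36.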